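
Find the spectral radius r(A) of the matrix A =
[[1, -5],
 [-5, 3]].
r(A) = (4 + sqrt(104))/2 ≈ 7.099

The eigenvalues of A are the roots of its characteristic polynomial. With M = A (coefficients from the trace and determinant):
  p(λ) = det(λ I - M) = λ^2 - 4λ - 22.
For λ^2 - 4λ - 22 the discriminant is 104. It is nonnegative but not a perfect square, so the roots are real and irrational: λ = (4 ± sqrt(104))/2 ≈ 7.099, -3.099.
Thus the eigenvalues (to 4 decimals) are 7.099 (modulus 7.099); -3.099 (modulus 3.099). The spectral radius is the largest modulus: r(A) = (4 + sqrt(104))/2 ≈ 7.099. (Cross-check: r(A) ≤ ||A||_2 ≈ 7.099; equality holds whenever A is normal, though it can also hold for some non-normal A.)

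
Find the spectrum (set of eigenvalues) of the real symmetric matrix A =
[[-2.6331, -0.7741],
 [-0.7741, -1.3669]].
sigma(A) ≈ {-3, -1}

A is real symmetric, so its spectrum consists of real eigenvalues. Expanding the characteristic polynomial of the displayed matrix gives
  det(λ I - A) = p(λ) = λ^2 + (4)λ + (3).
Solving p(λ) = 0 yields eigenvalues ≈ -3, -1. (A is shown rounded to 4 decimals, so these recover the underlying integer eigenvalues to within that precision.)
Verification: the trace of A = -4 equals the sum of eigenvalues -4, and det(A) ≈ 3.0000 matches the eigenvalue product 3.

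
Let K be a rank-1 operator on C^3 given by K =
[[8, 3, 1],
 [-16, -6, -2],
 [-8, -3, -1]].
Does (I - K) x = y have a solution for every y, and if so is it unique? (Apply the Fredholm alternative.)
(I - K) is singular (det(I - K) = 0, i.e. 1 ∈ sigma(K)). (I - K) x = y is solvable iff y ⊥ ker((I - K)^*) = span{(8, 3, 1)}, i.e. iff 8y_1 + 3y_2 + y_3 = 0. When solvable, the solutions are x = y + c·(1, -2, -1), c arbitrary (ker(I - K) = span{(1, -2, -1)}, dimension 1).

K has rank 1, so it is an outer product K = u v^T: every row of K is a multiple of one row vector. Reading off the entries, u = (1, -2, -1) and v = (8, 3, 1) (row i of K equals u_i·v^T). A rank-one matrix u v^T satisfies K u = u (v·u) and kills the (2)-dimensional subspace v^⊥, so its characteristic polynomial is lambda^2 (lambda - v·u) with v·u = tr K = 1. Hence the eigenvalues of I - K are 1 (multiplicity 2) and 1 - (1) = 0, so det(I - K) = 0. (Direct check: I - K =
[[-7, -3, -1],
 [16, 7, 2],
 [8, 3, 2]]
has determinant 0.) So 1 is an eigenvalue of K and (I - K) is not invertible. The finite-dimensional Fredholm alternative says: either (I - K) is invertible, or ker(I - K) ≠ {0} and then range(I - K) = ker((I - K)^*)^⊥, with dim ker(I - K) = dim ker((I - K)^*). We are in the second case, so we need both kernels. Kernel of I - K: (I - K) u = u - u (v·u) = u - u = 0, so ker(I - K) = span{u} = span{(1, -2, -1)} (it is exactly 1-dimensional because rank(I - K) = 2). Kernel of the adjoint: K is real, so (I - K)^* = I - K^T = I - v u^T, and (I - v u^T) v = v - v (u·v) = 0; hence ker((I - K)^*) = span{v} = span{(8, 3, 1)}. Therefore (I - K) x = y is solvable iff <y, v> = 0, i.e. iff 8y_1 + 3y_2 + y_3 = 0. When this holds, K y = u (v·y) = 0, so (I - K) y = y and x = y is a particular solution; the full solution set is the line x = y + c·u = y + c·(1, -2, -1), c ∈ C.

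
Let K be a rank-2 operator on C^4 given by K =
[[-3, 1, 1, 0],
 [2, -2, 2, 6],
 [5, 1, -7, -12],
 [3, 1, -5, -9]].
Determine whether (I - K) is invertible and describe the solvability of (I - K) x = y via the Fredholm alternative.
(I - K) is invertible (det(I - K) = 96 ≠ 0), so for every y in C^4 the equation (I - K) x = y has a unique solution.

K has rank 2 and factors as K = U V^T = u1 v1^T + u2 v2^T with u1 = (-1, 0, 3, 2), v1 = (2, 0, -2, -3), u2 = (1, -2, 1, 1), v2 = (-1, 1, -1, -3) (multiplying out reproduces the displayed K). The nonzero eigenvalues of U V^T coincide with those of the 2 x 2 matrix G = V^T U = [[v1·u1, v1·u2], [v2·u1, v2·u2]] = [[-14, -3], [-8, -7]], and by the Sylvester determinant identity det(I_4 - U V^T) = det(I_2 - V^T U) = det([[15, 3], [8, 8]]) = (15)(8) - (3)(8) = 96. (Direct check: I - K =
[[4, -1, -1, 0],
 [-2, 3, -2, -6],
 [-5, -1, 8, 12],
 [-3, -1, 5, 10]]
has determinant 96.) The finite-dimensional Fredholm alternative says: either (I - K) is invertible, or ker(I - K) ≠ {0} and then range(I - K) = ker((I - K)^*)^⊥, with dim ker(I - K) = dim ker((I - K)^*). Since det(I - K) ≠ 0, 1 is not an eigenvalue of K and ker(I - K) = {0}, so we are in the first case: for every y there is a unique x = (I - K)^(-1) y. (Explicitly, by the Woodbury identity, (I - U V^T)^(-1) = I + U (I_2 - G)^(-1) V^T.)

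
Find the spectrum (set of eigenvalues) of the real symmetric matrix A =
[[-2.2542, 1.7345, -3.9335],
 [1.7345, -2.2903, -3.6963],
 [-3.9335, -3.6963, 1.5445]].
sigma(A) ≈ {-5, -4, 6}

A is real symmetric, so its spectrum consists of real eigenvalues. Expanding the characteristic polynomial of the displayed matrix gives
  det(λ I - A) = p(λ) = λ^3 + (3)λ^2 + (-34)λ + (-120).
Solving p(λ) = 0 yields eigenvalues ≈ -5, -4, 6. (A is shown rounded to 4 decimals, so these recover the underlying integer eigenvalues to within that precision.)
Verification: the trace of A = -3 equals the sum of eigenvalues -3, and det(A) ≈ 119.9993 matches the eigenvalue product 120.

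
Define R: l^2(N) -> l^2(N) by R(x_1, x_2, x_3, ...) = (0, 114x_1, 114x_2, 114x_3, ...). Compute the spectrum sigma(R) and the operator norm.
sigma(R) = closed disk {z in C : |z| ≤ 114}; ||R|| = 114

Note R = 114·U where U is the unit right shift (U x)_k = x_{k-1} (with x_0 := 0); so ||R|| = 114||U|| and sigma(R) = 114·sigma(U). ||R x||^2 = sum_{k≥1} |114x_k|^2 = 12996||x||^2, so ||R|| = 114 and sigma(R) ⊂ {|z| ≤ 114}. For any |lambda| < 114, the equation (R - lambda I) x = 0 forces x_1 = 0, then 114x_k = lambda x_{k+1} ⇒ x = 0, so R has no eigenvalues. But (R - lambda I) is not surjective for |lambda| < 114: solving (R - lambda I) x = e_1 would require x_n proportional to (lambda/114)^(-n), which is not in l^2. So every |lambda| < 114 lies in the residual spectrum. The boundary |lambda| = 114 is in the approximate point spectrum (the spectrum is closed). Hence sigma(R) is the closed disk of radius 114.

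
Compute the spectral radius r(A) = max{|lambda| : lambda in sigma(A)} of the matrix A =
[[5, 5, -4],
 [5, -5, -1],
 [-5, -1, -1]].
r(A) ≈ 9.0986

The eigenvalues of A are the roots of its characteristic polynomial. With M = A (coefficients from the trace, the sum of principal 2x2 minors, and det A):
  p(λ) = det(λ I - M) = λ^3 + λ^2 - 71λ - 190.
No integer candidate from the rational root theorem (±divisors of 190) is a root, so the roots are irrational. The cubic discriminant is Δ = 705565 > 0, so there are three distinct real roots. p(-8) = -70 and p(-7) = 13 have opposite signs, so a root lies in (-8, -7); Newton's method refines it to λ ≈ -7.197. p(-3) = 5 and p(-2) = -52 have opposite signs, so a root lies in (-3, -2); Newton's method refines it to λ ≈ -2.9015. p(9) = -19 and p(10) = 200 have opposite signs, so a root lies in (9, 10); Newton's method refines it to λ ≈ 9.0986. Check (Vieta): the three roots sum to -1, matching tr M = -1.
Thus the eigenvalues (to 4 decimals) are -7.197 (modulus 7.197); -2.9015 (modulus 2.9015); 9.0986 (modulus 9.0986). The spectral radius is the largest modulus: r(A) ≈ 9.0986. (Cross-check: r(A) ≤ ||A||_2 ≈ 9.1609; equality holds whenever A is normal, though it can also hold for some non-normal A.)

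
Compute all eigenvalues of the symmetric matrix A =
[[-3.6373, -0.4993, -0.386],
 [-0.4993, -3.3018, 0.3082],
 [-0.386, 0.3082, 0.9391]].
sigma(A) ≈ {-4, -3, 1}

A is real symmetric, so its spectrum consists of real eigenvalues. Expanding the characteristic polynomial of the displayed matrix gives
  det(λ I - A) = p(λ) = λ^3 + (6)λ^2 + (5)λ + (-12).
Solving p(λ) = 0 yields eigenvalues ≈ -4, -3, 1. (A is shown rounded to 4 decimals, so these recover the underlying integer eigenvalues to within that precision.)
Verification: the trace of A = -6 equals the sum of eigenvalues -6, and det(A) ≈ 12.0004 matches the eigenvalue product 12.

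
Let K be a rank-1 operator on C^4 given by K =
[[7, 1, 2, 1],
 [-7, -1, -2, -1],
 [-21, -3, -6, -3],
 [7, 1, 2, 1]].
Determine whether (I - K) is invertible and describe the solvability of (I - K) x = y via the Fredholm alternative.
(I - K) is singular (det(I - K) = 0, i.e. 1 ∈ sigma(K)). (I - K) x = y is solvable iff y ⊥ ker((I - K)^*) = span{(7, 1, 2, 1)}, i.e. iff 7y_1 + y_2 + 2y_3 + y_4 = 0. When solvable, the solutions are x = y + c·(1, -1, -3, 1), c arbitrary (ker(I - K) = span{(1, -1, -3, 1)}, dimension 1).

K has rank 1, so it is an outer product K = u v^T: every row of K is a multiple of one row vector. Reading off the entries, u = (1, -1, -3, 1) and v = (7, 1, 2, 1) (row i of K equals u_i·v^T). A rank-one matrix u v^T satisfies K u = u (v·u) and kills the (3)-dimensional subspace v^⊥, so its characteristic polynomial is lambda^3 (lambda - v·u) with v·u = tr K = 1. Hence the eigenvalues of I - K are 1 (multiplicity 3) and 1 - (1) = 0, so det(I - K) = 0. (Direct check: I - K =
[[-6, -1, -2, -1],
 [7, 2, 2, 1],
 [21, 3, 7, 3],
 [-7, -1, -2, 0]]
has determinant 0.) So 1 is an eigenvalue of K and (I - K) is not invertible. The finite-dimensional Fredholm alternative says: either (I - K) is invertible, or ker(I - K) ≠ {0} and then range(I - K) = ker((I - K)^*)^⊥, with dim ker(I - K) = dim ker((I - K)^*). We are in the second case, so we need both kernels. Kernel of I - K: (I - K) u = u - u (v·u) = u - u = 0, so ker(I - K) = span{u} = span{(1, -1, -3, 1)} (it is exactly 1-dimensional because rank(I - K) = 3). Kernel of the adjoint: K is real, so (I - K)^* = I - K^T = I - v u^T, and (I - v u^T) v = v - v (u·v) = 0; hence ker((I - K)^*) = span{v} = span{(7, 1, 2, 1)}. Therefore (I - K) x = y is solvable iff <y, v> = 0, i.e. iff 7y_1 + y_2 + 2y_3 + y_4 = 0. When this holds, K y = u (v·y) = 0, so (I - K) y = y and x = y is a particular solution; the full solution set is the line x = y + c·u = y + c·(1, -1, -3, 1), c ∈ C.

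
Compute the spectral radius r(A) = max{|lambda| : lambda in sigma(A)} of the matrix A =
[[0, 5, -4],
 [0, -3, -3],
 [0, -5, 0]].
r(A) = (3 + sqrt(69))/2 ≈ 5.6533

The eigenvalues of A are the roots of its characteristic polynomial. With M = A (coefficients from the trace, the sum of principal 2x2 minors, and det A):
  p(λ) = det(λ I - M) = λ^3 + 3λ^2 - 15λ.
The constant term is 0, so λ = 0 is a root. Dividing out λ leaves p(λ) = λ(λ^2 + 3λ - 15). For λ^2 + 3λ - 15 the discriminant is 69. It is nonnegative but not a perfect square, so the roots are real and irrational: λ = (-3 ± sqrt(69))/2 ≈ 2.6533, -5.6533.
Thus the eigenvalues (to 4 decimals) are 2.6533 (modulus 2.6533); -5.6533 (modulus 5.6533); 0 (modulus 0). The spectral radius is the largest modulus: r(A) = (3 + sqrt(69))/2 ≈ 5.6533. (Cross-check: r(A) ≤ ||A||_2 ≈ 7.8898; equality holds whenever A is normal, though it can also hold for some non-normal A.)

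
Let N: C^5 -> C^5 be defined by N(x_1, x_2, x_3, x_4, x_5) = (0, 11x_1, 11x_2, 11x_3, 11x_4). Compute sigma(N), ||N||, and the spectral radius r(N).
sigma(N) = {0}; ||N|| = 11; r(N) = 0. (N is nilpotent with N^5 = 0.)

On C^5, N is a strictly lower-triangular matrix with 11 on the subdiagonal and zeros elsewhere, so its characteristic polynomial is lambda^5 and every eigenvalue is 0: sigma(N) = {0}. For the operator norm, N e_i = 11e_{i+1} for i = 1, ..., 4 and N e_5 = 0, so the singular values of N are 11 (with multiplicity 4) and 0; hence ||N|| = 11. The spectral radius r(N) = max|lambda| = 0. Note ||N|| > r(N) — characteristic of non-normal nilpotent operators. Indeed N^5 = 0.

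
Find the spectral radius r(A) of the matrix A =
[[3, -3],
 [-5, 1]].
r(A) = 6

The eigenvalues of A are the roots of its characteristic polynomial. With M = A (coefficients from the trace and determinant):
  p(λ) = det(λ I - M) = λ^2 - 4λ - 12.
For λ^2 - 4λ - 12 the discriminant is 64. It is a perfect square (8^2), so the roots are rational: λ = (4 ± 8)/2 = 6, -2.
Thus the eigenvalues (to 4 decimals) are 6 (modulus 6); -2 (modulus 2). The spectral radius is the largest modulus: r(A) = 6. (Cross-check: r(A) ≤ ||A||_2 ≈ 6.3592; equality holds whenever A is normal, though it can also hold for some non-normal A.)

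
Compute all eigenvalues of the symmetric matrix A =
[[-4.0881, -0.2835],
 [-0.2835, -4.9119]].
sigma(A) ≈ {-5, -4}

A is real symmetric, so its spectrum consists of real eigenvalues. Expanding the characteristic polynomial of the displayed matrix gives
  det(λ I - A) = p(λ) = λ^2 + (9)λ + (20).
Solving p(λ) = 0 yields eigenvalues ≈ -5, -4. (A is shown rounded to 4 decimals, so these recover the underlying integer eigenvalues to within that precision.)
Verification: the trace of A = -9 equals the sum of eigenvalues -9, and det(A) ≈ 20.0000 matches the eigenvalue product 20.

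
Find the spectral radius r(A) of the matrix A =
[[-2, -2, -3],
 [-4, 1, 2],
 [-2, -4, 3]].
r(A) ≈ 4.6412

The eigenvalues of A are the roots of its characteristic polynomial. With M = A (coefficients from the trace, the sum of principal 2x2 minors, and det A):
  p(λ) = det(λ I - M) = λ^3 - 2λ^2 - 11λ + 92.
No integer candidate from the rational root theorem (±divisors of 92) is a root, so the roots are irrational. The cubic discriminant is Δ = -183344 < 0, so there is one real root and a complex-conjugate pair. p(-5) = -28 and p(-4) = 40 have opposite signs, so a root lies in (-5, -4); Newton's method refines it to λ ≈ -4.6412. Dividing out (λ - (-4.6412)) leaves approximately λ^2 - 6.6412λ + 19.8226. For λ^2 - 6.6412λ + 19.8226 the discriminant is -35.1856. It is negative, so the remaining roots are the complex-conjugate pair λ ≈ 3.3206 ± 2.9659i. Their product equals the constant term, so |λ|^2 ≈ 19.8226 and |λ| ≈ 4.4523.
Thus the eigenvalues (to 4 decimals) are -4.6412 (modulus 4.6412); 3.3206 ± 2.9659i (modulus 4.4523). The spectral radius is the largest modulus: r(A) ≈ 4.6412. (Cross-check: r(A) ≤ ||A||_2 ≈ 6.008; equality holds whenever A is normal, though it can also hold for some non-normal A.)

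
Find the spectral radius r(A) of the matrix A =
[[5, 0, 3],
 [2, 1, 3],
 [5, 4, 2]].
r(A) ≈ 8.6084

The eigenvalues of A are the roots of its characteristic polynomial. With M = A (coefficients from the trace, the sum of principal 2x2 minors, and det A):
  p(λ) = det(λ I - M) = λ^3 - 8λ^2 - 10λ + 41.
No integer candidate from the rational root theorem (±divisors of 41) is a root, so the roots are irrational. The cubic discriminant is Δ = 108021 > 0, so there are three distinct real roots. p(-3) = -28 and p(-2) = 21 have opposite signs, so a root lies in (-3, -2); Newton's method refines it to λ ≈ -2.5077. p(1) = 24 and p(2) = -3 have opposite signs, so a root lies in (1, 2); Newton's method refines it to λ ≈ 1.8993. p(8) = -39 and p(9) = 32 have opposite signs, so a root lies in (8, 9); Newton's method refines it to λ ≈ 8.6084. Check (Vieta): the three roots sum to 8, matching tr M = 8.
Thus the eigenvalues (to 4 decimals) are -2.5077 (modulus 2.5077); 1.8993 (modulus 1.8993); 8.6084 (modulus 8.6084). The spectral radius is the largest modulus: r(A) ≈ 8.6084. (Cross-check: r(A) ≤ ||A||_2 ≈ 9.062; equality holds whenever A is normal, though it can also hold for some non-normal A.)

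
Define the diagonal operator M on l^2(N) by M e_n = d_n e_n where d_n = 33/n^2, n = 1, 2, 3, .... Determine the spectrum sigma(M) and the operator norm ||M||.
sigma(M) = {33/n^2 : n ≥ 1} ∪ {0}; ||M|| = 33

A bounded diagonal operator on l^2 with diagonal entries d_n has spectrum equal to the closure of {d_n : n ≥ 1}: every d_n is an eigenvalue (with eigenvector e_n), so {d_n} ⊂ sigma(M); the spectrum is closed, so its closure is too; and for lambda not in the closure, (M - lambda I) has bounded inverse (the diagonal entries 1/(d_n - lambda) are bounded). For our sequence d_n = 33/n^2, n = 1, 2, 3, ...:
  - {d_n} = {33/n^2 : n ≥ 1}; the only limit point is 0
  - closure = {33/n^2 : n ≥ 1} ∪ {0}
For the norm: a diagonal operator has ||M|| = sup_n |d_n|. Here d_n = 33/n^2 is positive and decreasing, so sup_n |d_n| = d_1 = 33. So ||M|| = 33.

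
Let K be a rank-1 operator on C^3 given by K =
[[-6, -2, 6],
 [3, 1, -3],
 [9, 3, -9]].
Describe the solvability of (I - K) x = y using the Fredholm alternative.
(I - K) is invertible (det(I - K) = 15 ≠ 0), so for every y in C^3 the equation (I - K) x = y has a unique solution.

K has rank 1, so it is an outer product K = u v^T: every row of K is a multiple of one row vector. Reading off the entries, u = (-2, 1, 3) and v = (3, 1, -3) (row i of K equals u_i·v^T). A rank-one matrix u v^T satisfies K u = u (v·u) and kills the (2)-dimensional subspace v^⊥, so its characteristic polynomial is lambda^2 (lambda - v·u) with v·u = tr K = -14. Hence the eigenvalues of I - K are 1 (multiplicity 2) and 1 - (-14) = 15, so det(I - K) = 15. (Direct check: I - K =
[[7, 2, -6],
 [-3, 0, 3],
 [-9, -3, 10]]
has determinant 15.) The finite-dimensional Fredholm alternative says: either (I - K) is invertible, or ker(I - K) ≠ {0} and then range(I - K) = ker((I - K)^*)^⊥, with dim ker(I - K) = dim ker((I - K)^*). Since det(I - K) ≠ 0, 1 is not an eigenvalue of K and ker(I - K) = {0}, so we are in the first case: for every y there is a unique x = (I - K)^(-1) y. Explicitly, by the Sherman–Morrison formula, (I - u v^T)^(-1) = I + u v^T/(1 - v·u), i.e. (I - K)^(-1) = I + K/(15).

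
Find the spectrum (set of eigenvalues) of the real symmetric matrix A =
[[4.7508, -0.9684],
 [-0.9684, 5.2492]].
sigma(A) ≈ {4, 6}

A is real symmetric, so its spectrum consists of real eigenvalues. Expanding the characteristic polynomial of the displayed matrix gives
  det(λ I - A) = p(λ) = λ^2 + (-10)λ + (24).
Solving p(λ) = 0 yields eigenvalues ≈ 4, 6. (A is shown rounded to 4 decimals, so these recover the underlying integer eigenvalues to within that precision.)
Verification: the trace of A = 10 equals the sum of eigenvalues 10, and det(A) ≈ 24.0001 matches the eigenvalue product 24.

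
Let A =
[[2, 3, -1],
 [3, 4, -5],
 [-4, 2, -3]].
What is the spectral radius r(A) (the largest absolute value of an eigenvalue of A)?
r(A) ≈ 6.468

The eigenvalues of A are the roots of its characteristic polynomial. With M = A (coefficients from the trace, the sum of principal 2x2 minors, and det A):
  p(λ) = det(λ I - M) = λ^3 - 3λ^2 - 13λ - 61.
No integer candidate from the rational root theorem (±divisors of 61) is a root, so the roots are irrational. The cubic discriminant is Δ = -139568 < 0, so there is one real root and a complex-conjugate pair. p(6) = -31 and p(7) = 44 have opposite signs, so a root lies in (6, 7); Newton's method refines it to λ ≈ 6.468. Dividing out (λ - (6.468)) leaves approximately λ^2 + 3.468λ + 9.431. For λ^2 + 3.468λ + 9.431 the discriminant is -25.6971. It is negative, so the remaining roots are the complex-conjugate pair λ ≈ -1.734 ± 2.5346i. Their product equals the constant term, so |λ|^2 ≈ 9.431 and |λ| ≈ 3.071.
Thus the eigenvalues (to 4 decimals) are 6.468 (modulus 6.468); -1.734 ± 2.5346i (modulus 3.071). The spectral radius is the largest modulus: r(A) ≈ 6.468. (Cross-check: r(A) ≤ ||A||_2 ≈ 8.0158; equality holds whenever A is normal, though it can also hold for some non-normal A.)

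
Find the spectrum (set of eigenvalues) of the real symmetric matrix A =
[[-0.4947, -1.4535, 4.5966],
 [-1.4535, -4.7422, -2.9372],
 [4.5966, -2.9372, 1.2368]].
sigma(A) ≈ {-6, -4, 6}

A is real symmetric, so its spectrum consists of real eigenvalues. Expanding the characteristic polynomial of the displayed matrix gives
  det(λ I - A) = p(λ) = λ^3 + (4)λ^2 + (-36)λ + (-144).
Solving p(λ) = 0 yields eigenvalues ≈ -6, -4, 6. (A is shown rounded to 4 decimals, so these recover the underlying integer eigenvalues to within that precision.)
Verification: the trace of A = -4 equals the sum of eigenvalues -4, and det(A) ≈ 144.0009 matches the eigenvalue product 144.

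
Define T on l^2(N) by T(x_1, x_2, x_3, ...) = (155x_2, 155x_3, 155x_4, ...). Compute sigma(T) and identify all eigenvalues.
sigma(T) = closed disk {z in C : |z| ≤ 155}; sigma_p(T) = open disk {z in C : |z| < 155}

Note T = 155·V where V is the unit left shift (V x)_k = x_{k+1}; so sigma(T) = 155·sigma(V) and ||T|| = 155||V||. ||T x||^2 = 24025sum_{k≥2} |x_k|^2 ≤ 24025||x||^2, with equality on {x : x_1 = 0}, so ||T|| = 155. For any lambda with |lambda| < 155, set r = lambda/155 (|r| < 1); the vector x = (1, r, r^2, ...) is in l^2 and satisfies T x = 155(r, r^2, ...) = lambda x, so lambda is an eigenvalue. On the boundary |lambda| = 155 the geometric series diverges, so no l^2 eigenvector exists, but these lambda lie in the approximate point spectrum. Hence sigma(T) is the closed disk of radius 155 and sigma_p(T) is the open disk.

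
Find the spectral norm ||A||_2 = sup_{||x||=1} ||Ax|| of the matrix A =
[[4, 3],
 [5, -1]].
||A||_2 = sqrt((51 + sqrt(1157))/2) ≈ 6.5198 (= sqrt(largest eigenvalue of A^T A))

||A||_2 = sigma_max(A) = sqrt(lambda_max(A^T A)). Form the symmetric matrix M = A^T A =
[[41, 7],
 [7, 10]].
Its characteristic polynomial (trace, determinant of M give the coefficients) is
  p(λ) = det(λ I - M) = λ^2 - 51λ + 361.
For λ^2 - 51λ + 361 the discriminant is 1157. It is nonnegative but not a perfect square, so the roots are real and irrational: λ = (51 ± sqrt(1157))/2 ≈ 42.5074, 8.4926.
So the eigenvalues of A^T A are ≈ 8.4926, 42.5074 (all ≥ 0, as they must be for A^T A). The largest is λ_max = (51 + sqrt(1157))/2 ≈ 42.5074, hence ||A||_2 = sqrt(λ_max) = sqrt((51 + sqrt(1157))/2) ≈ 6.5198.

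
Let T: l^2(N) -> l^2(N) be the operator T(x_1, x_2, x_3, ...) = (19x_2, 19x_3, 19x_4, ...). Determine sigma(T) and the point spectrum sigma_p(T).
sigma(T) = closed disk {z in C : |z| ≤ 19}; sigma_p(T) = open disk {z in C : |z| < 19}

Note T = 19·V where V is the unit left shift (V x)_k = x_{k+1}; so sigma(T) = 19·sigma(V) and ||T|| = 19||V||. ||T x||^2 = 361sum_{k≥2} |x_k|^2 ≤ 361||x||^2, with equality on {x : x_1 = 0}, so ||T|| = 19. For any lambda with |lambda| < 19, set r = lambda/19 (|r| < 1); the vector x = (1, r, r^2, ...) is in l^2 and satisfies T x = 19(r, r^2, ...) = lambda x, so lambda is an eigenvalue. On the boundary |lambda| = 19 the geometric series diverges, so no l^2 eigenvector exists, but these lambda lie in the approximate point spectrum. Hence sigma(T) is the closed disk of radius 19 and sigma_p(T) is the open disk.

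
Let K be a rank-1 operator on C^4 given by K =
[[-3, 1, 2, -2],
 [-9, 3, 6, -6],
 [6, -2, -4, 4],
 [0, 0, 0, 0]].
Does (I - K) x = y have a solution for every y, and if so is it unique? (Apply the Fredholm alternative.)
(I - K) is invertible (det(I - K) = 5 ≠ 0), so for every y in C^4 the equation (I - K) x = y has a unique solution.

K has rank 1, so it is an outer product K = u v^T: every row of K is a multiple of one row vector. Reading off the entries, u = (-1, -3, 2, 0) and v = (3, -1, -2, 2) (row i of K equals u_i·v^T). A rank-one matrix u v^T satisfies K u = u (v·u) and kills the (3)-dimensional subspace v^⊥, so its characteristic polynomial is lambda^3 (lambda - v·u) with v·u = tr K = -4. Hence the eigenvalues of I - K are 1 (multiplicity 3) and 1 - (-4) = 5, so det(I - K) = 5. (Direct check: I - K =
[[4, -1, -2, 2],
 [9, -2, -6, 6],
 [-6, 2, 5, -4],
 [0, 0, 0, 1]]
has determinant 5.) The finite-dimensional Fredholm alternative says: either (I - K) is invertible, or ker(I - K) ≠ {0} and then range(I - K) = ker((I - K)^*)^⊥, with dim ker(I - K) = dim ker((I - K)^*). Since det(I - K) ≠ 0, 1 is not an eigenvalue of K and ker(I - K) = {0}, so we are in the first case: for every y there is a unique x = (I - K)^(-1) y. Explicitly, by the Sherman–Morrison formula, (I - u v^T)^(-1) = I + u v^T/(1 - v·u), i.e. (I - K)^(-1) = I + K/(5).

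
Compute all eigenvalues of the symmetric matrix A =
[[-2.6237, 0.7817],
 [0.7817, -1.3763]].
sigma(A) ≈ {-3, -1}

A is real symmetric, so its spectrum consists of real eigenvalues. Expanding the characteristic polynomial of the displayed matrix gives
  det(λ I - A) = p(λ) = λ^2 + (4)λ + (3).
Solving p(λ) = 0 yields eigenvalues ≈ -3, -1. (A is shown rounded to 4 decimals, so these recover the underlying integer eigenvalues to within that precision.)
Verification: the trace of A = -4 equals the sum of eigenvalues -4, and det(A) ≈ 2.9999 matches the eigenvalue product 3.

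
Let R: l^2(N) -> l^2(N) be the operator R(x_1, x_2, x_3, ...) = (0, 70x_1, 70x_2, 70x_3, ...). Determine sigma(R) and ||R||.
sigma(R) = closed disk {z in C : |z| ≤ 70}; ||R|| = 70

Note R = 70·U where U is the unit right shift (U x)_k = x_{k-1} (with x_0 := 0); so ||R|| = 70||U|| and sigma(R) = 70·sigma(U). ||R x||^2 = sum_{k≥1} |70x_k|^2 = 4900||x||^2, so ||R|| = 70 and sigma(R) ⊂ {|z| ≤ 70}. For any |lambda| < 70, the equation (R - lambda I) x = 0 forces x_1 = 0, then 70x_k = lambda x_{k+1} ⇒ x = 0, so R has no eigenvalues. But (R - lambda I) is not surjective for |lambda| < 70: solving (R - lambda I) x = e_1 would require x_n proportional to (lambda/70)^(-n), which is not in l^2. So every |lambda| < 70 lies in the residual spectrum. The boundary |lambda| = 70 is in the approximate point spectrum (the spectrum is closed). Hence sigma(R) is the closed disk of radius 70.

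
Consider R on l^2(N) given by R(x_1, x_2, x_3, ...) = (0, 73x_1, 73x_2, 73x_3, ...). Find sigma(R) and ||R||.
sigma(R) = closed disk {z in C : |z| ≤ 73}; ||R|| = 73

Note R = 73·U where U is the unit right shift (U x)_k = x_{k-1} (with x_0 := 0); so ||R|| = 73||U|| and sigma(R) = 73·sigma(U). ||R x||^2 = sum_{k≥1} |73x_k|^2 = 5329||x||^2, so ||R|| = 73 and sigma(R) ⊂ {|z| ≤ 73}. For any |lambda| < 73, the equation (R - lambda I) x = 0 forces x_1 = 0, then 73x_k = lambda x_{k+1} ⇒ x = 0, so R has no eigenvalues. But (R - lambda I) is not surjective for |lambda| < 73: solving (R - lambda I) x = e_1 would require x_n proportional to (lambda/73)^(-n), which is not in l^2. So every |lambda| < 73 lies in the residual spectrum. The boundary |lambda| = 73 is in the approximate point spectrum (the spectrum is closed). Hence sigma(R) is the closed disk of radius 73.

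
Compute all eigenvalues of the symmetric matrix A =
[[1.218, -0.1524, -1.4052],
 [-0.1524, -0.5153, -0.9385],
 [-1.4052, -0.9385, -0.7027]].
sigma(A) ≈ {-2, 0, 2}

A is real symmetric, so its spectrum consists of real eigenvalues. Expanding the characteristic polynomial of the displayed matrix gives
  det(λ I - A) = p(λ) = λ^3 + (0)λ^2 + (-4)λ + (0).
Solving p(λ) = 0 yields eigenvalues ≈ -2, 0, 2. (A is shown rounded to 4 decimals, so these recover the underlying integer eigenvalues to within that precision.)
Verification: the trace of A = 0 equals the sum of eigenvalues 0, and det(A) ≈ 0.0001 matches the eigenvalue product 0.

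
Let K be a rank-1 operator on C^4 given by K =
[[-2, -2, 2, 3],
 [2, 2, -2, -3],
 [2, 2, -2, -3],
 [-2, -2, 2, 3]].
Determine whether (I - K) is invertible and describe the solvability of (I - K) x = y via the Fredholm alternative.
(I - K) is singular (det(I - K) = 0, i.e. 1 ∈ sigma(K)). (I - K) x = y is solvable iff y ⊥ ker((I - K)^*) = span{(-2, -2, 2, 3)}, i.e. iff -2y_1 - 2y_2 + 2y_3 + 3y_4 = 0. When solvable, the solutions are x = y + c·(1, -1, -1, 1), c arbitrary (ker(I - K) = span{(1, -1, -1, 1)}, dimension 1).

K has rank 1, so it is an outer product K = u v^T: every row of K is a multiple of one row vector. Reading off the entries, u = (1, -1, -1, 1) and v = (-2, -2, 2, 3) (row i of K equals u_i·v^T). A rank-one matrix u v^T satisfies K u = u (v·u) and kills the (3)-dimensional subspace v^⊥, so its characteristic polynomial is lambda^3 (lambda - v·u) with v·u = tr K = 1. Hence the eigenvalues of I - K are 1 (multiplicity 3) and 1 - (1) = 0, so det(I - K) = 0. (Direct check: I - K =
[[3, 2, -2, -3],
 [-2, -1, 2, 3],
 [-2, -2, 3, 3],
 [2, 2, -2, -2]]
has determinant 0.) So 1 is an eigenvalue of K and (I - K) is not invertible. The finite-dimensional Fredholm alternative says: either (I - K) is invertible, or ker(I - K) ≠ {0} and then range(I - K) = ker((I - K)^*)^⊥, with dim ker(I - K) = dim ker((I - K)^*). We are in the second case, so we need both kernels. Kernel of I - K: (I - K) u = u - u (v·u) = u - u = 0, so ker(I - K) = span{u} = span{(1, -1, -1, 1)} (it is exactly 1-dimensional because rank(I - K) = 3). Kernel of the adjoint: K is real, so (I - K)^* = I - K^T = I - v u^T, and (I - v u^T) v = v - v (u·v) = 0; hence ker((I - K)^*) = span{v} = span{(-2, -2, 2, 3)}. Therefore (I - K) x = y is solvable iff <y, v> = 0, i.e. iff -2y_1 - 2y_2 + 2y_3 + 3y_4 = 0. When this holds, K y = u (v·y) = 0, so (I - K) y = y and x = y is a particular solution; the full solution set is the line x = y + c·u = y + c·(1, -1, -1, 1), c ∈ C.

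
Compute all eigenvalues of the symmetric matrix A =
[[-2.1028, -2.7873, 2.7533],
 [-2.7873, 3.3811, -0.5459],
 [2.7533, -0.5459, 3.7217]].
sigma(A) ≈ {-4, 3, 6}

A is real symmetric, so its spectrum consists of real eigenvalues. Expanding the characteristic polynomial of the displayed matrix gives
  det(λ I - A) = p(λ) = λ^3 + (-5)λ^2 + (-18)λ + (72).
Solving p(λ) = 0 yields eigenvalues ≈ -4, 3, 6. (A is shown rounded to 4 decimals, so these recover the underlying integer eigenvalues to within that precision.)
Verification: the trace of A = 5 equals the sum of eigenvalues 5, and det(A) ≈ -72.0001 matches the eigenvalue product -72.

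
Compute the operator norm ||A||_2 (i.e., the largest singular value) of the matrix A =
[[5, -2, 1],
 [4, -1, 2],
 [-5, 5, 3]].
||A||_2 ≈ 9.5764 (= sqrt(largest eigenvalue of A^T A))

||A||_2 = sigma_max(A) = sqrt(lambda_max(A^T A)). Form the symmetric matrix M = A^T A =
[[66, -39, -2],
 [-39, 30, 11],
 [-2, 11, 14]].
Its characteristic polynomial (trace, sum of principal 2x2 minors, determinant of M give the coefficients) is
  p(λ) = det(λ I - M) = λ^3 - 110λ^2 + 1678λ - 36.
No integer candidate from the rational root theorem (±divisors of 36) is a root, so the roots are irrational. The cubic discriminant is Δ = 15098814240 > 0, so there are three distinct real roots. p(0) = -36 and p(1) = 1533 have opposite signs, so a root lies in (0, 1); Newton's method refines it to λ ≈ 0.0215. p(18) = 360 and p(19) = -1005 have opposite signs, so a root lies in (18, 19); Newton's method refines it to λ ≈ 18.2717. p(91) = -4677 and p(92) = 1988 have opposite signs, so a root lies in (91, 92); Newton's method refines it to λ ≈ 91.7068. Check (Vieta): the three roots sum to 110, matching tr M = 110.
So the eigenvalues of A^T A are ≈ 0.0215, 18.2717, 91.7068 (all ≥ 0, as they must be for A^T A). The largest is λ_max ≈ 91.7068, hence ||A||_2 = sqrt(λ_max) ≈ 9.5764.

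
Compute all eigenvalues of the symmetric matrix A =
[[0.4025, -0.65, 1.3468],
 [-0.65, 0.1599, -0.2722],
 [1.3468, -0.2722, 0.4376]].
sigma(A) ≈ {-1, 0, 2}

A is real symmetric, so its spectrum consists of real eigenvalues. Expanding the characteristic polynomial of the displayed matrix gives
  det(λ I - A) = p(λ) = λ^3 + (-1)λ^2 + (-2)λ + (0).
Solving p(λ) = 0 yields eigenvalues ≈ -1, 0, 2. (A is shown rounded to 4 decimals, so these recover the underlying integer eigenvalues to within that precision.)
Verification: the trace of A = 1 equals the sum of eigenvalues 1, and det(A) ≈ -0.0000 matches the eigenvalue product 0.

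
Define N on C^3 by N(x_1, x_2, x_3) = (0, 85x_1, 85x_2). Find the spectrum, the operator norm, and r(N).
sigma(N) = {0}; ||N|| = 85; r(N) = 0. (N is nilpotent with N^3 = 0.)

On C^3, N is a strictly lower-triangular matrix with 85 on the subdiagonal and zeros elsewhere, so its characteristic polynomial is lambda^3 and every eigenvalue is 0: sigma(N) = {0}. For the operator norm, N e_i = 85e_{i+1} for i = 1, ..., 2 and N e_3 = 0, so the singular values of N are 85 (with multiplicity 2) and 0; hence ||N|| = 85. The spectral radius r(N) = max|lambda| = 0. Note ||N|| > r(N) — characteristic of non-normal nilpotent operators. Indeed N^3 = 0.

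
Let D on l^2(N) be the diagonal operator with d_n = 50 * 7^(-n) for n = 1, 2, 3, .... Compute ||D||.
||D|| = 50/7 (attained at n = 1)

For D diagonal, ||D|| = sup_n |d_n|. The sequence d_n = 50 * 7^(-n) is positive and strictly decreasing (ratio 7^(-1) < 1), so the supremum is d_1 = 50/7. Hence ||D|| = 50/7.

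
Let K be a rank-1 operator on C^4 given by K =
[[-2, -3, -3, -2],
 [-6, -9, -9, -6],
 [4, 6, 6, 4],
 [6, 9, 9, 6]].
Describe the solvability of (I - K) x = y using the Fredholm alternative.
(I - K) is singular (det(I - K) = 0, i.e. 1 ∈ sigma(K)). (I - K) x = y is solvable iff y ⊥ ker((I - K)^*) = span{(-2, -3, -3, -2)}, i.e. iff -2y_1 - 3y_2 - 3y_3 - 2y_4 = 0. When solvable, the solutions are x = y + c·(1, 3, -2, -3), c arbitrary (ker(I - K) = span{(1, 3, -2, -3)}, dimension 1).

K has rank 1, so it is an outer product K = u v^T: every row of K is a multiple of one row vector. Reading off the entries, u = (1, 3, -2, -3) and v = (-2, -3, -3, -2) (row i of K equals u_i·v^T). A rank-one matrix u v^T satisfies K u = u (v·u) and kills the (3)-dimensional subspace v^⊥, so its characteristic polynomial is lambda^3 (lambda - v·u) with v·u = tr K = 1. Hence the eigenvalues of I - K are 1 (multiplicity 3) and 1 - (1) = 0, so det(I - K) = 0. (Direct check: I - K =
[[3, 3, 3, 2],
 [6, 10, 9, 6],
 [-4, -6, -5, -4],
 [-6, -9, -9, -5]]
has determinant 0.) So 1 is an eigenvalue of K and (I - K) is not invertible. The finite-dimensional Fredholm alternative says: either (I - K) is invertible, or ker(I - K) ≠ {0} and then range(I - K) = ker((I - K)^*)^⊥, with dim ker(I - K) = dim ker((I - K)^*). We are in the second case, so we need both kernels. Kernel of I - K: (I - K) u = u - u (v·u) = u - u = 0, so ker(I - K) = span{u} = span{(1, 3, -2, -3)} (it is exactly 1-dimensional because rank(I - K) = 3). Kernel of the adjoint: K is real, so (I - K)^* = I - K^T = I - v u^T, and (I - v u^T) v = v - v (u·v) = 0; hence ker((I - K)^*) = span{v} = span{(-2, -3, -3, -2)}. Therefore (I - K) x = y is solvable iff <y, v> = 0, i.e. iff -2y_1 - 3y_2 - 3y_3 - 2y_4 = 0. When this holds, K y = u (v·y) = 0, so (I - K) y = y and x = y is a particular solution; the full solution set is the line x = y + c·u = y + c·(1, 3, -2, -3), c ∈ C.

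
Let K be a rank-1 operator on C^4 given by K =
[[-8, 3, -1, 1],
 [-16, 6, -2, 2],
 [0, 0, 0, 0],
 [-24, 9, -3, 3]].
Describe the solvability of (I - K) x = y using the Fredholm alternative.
(I - K) is singular (det(I - K) = 0, i.e. 1 ∈ sigma(K)). (I - K) x = y is solvable iff y ⊥ ker((I - K)^*) = span{(-8, 3, -1, 1)}, i.e. iff -8y_1 + 3y_2 - y_3 + y_4 = 0. When solvable, the solutions are x = y + c·(1, 2, 0, 3), c arbitrary (ker(I - K) = span{(1, 2, 0, 3)}, dimension 1).

K has rank 1, so it is an outer product K = u v^T: every row of K is a multiple of one row vector. Reading off the entries, u = (1, 2, 0, 3) and v = (-8, 3, -1, 1) (row i of K equals u_i·v^T). A rank-one matrix u v^T satisfies K u = u (v·u) and kills the (3)-dimensional subspace v^⊥, so its characteristic polynomial is lambda^3 (lambda - v·u) with v·u = tr K = 1. Hence the eigenvalues of I - K are 1 (multiplicity 3) and 1 - (1) = 0, so det(I - K) = 0. (Direct check: I - K =
[[9, -3, 1, -1],
 [16, -5, 2, -2],
 [0, 0, 1, 0],
 [24, -9, 3, -2]]
has determinant 0.) So 1 is an eigenvalue of K and (I - K) is not invertible. The finite-dimensional Fredholm alternative says: either (I - K) is invertible, or ker(I - K) ≠ {0} and then range(I - K) = ker((I - K)^*)^⊥, with dim ker(I - K) = dim ker((I - K)^*). We are in the second case, so we need both kernels. Kernel of I - K: (I - K) u = u - u (v·u) = u - u = 0, so ker(I - K) = span{u} = span{(1, 2, 0, 3)} (it is exactly 1-dimensional because rank(I - K) = 3). Kernel of the adjoint: K is real, so (I - K)^* = I - K^T = I - v u^T, and (I - v u^T) v = v - v (u·v) = 0; hence ker((I - K)^*) = span{v} = span{(-8, 3, -1, 1)}. Therefore (I - K) x = y is solvable iff <y, v> = 0, i.e. iff -8y_1 + 3y_2 - y_3 + y_4 = 0. When this holds, K y = u (v·y) = 0, so (I - K) y = y and x = y is a particular solution; the full solution set is the line x = y + c·u = y + c·(1, 2, 0, 3), c ∈ C.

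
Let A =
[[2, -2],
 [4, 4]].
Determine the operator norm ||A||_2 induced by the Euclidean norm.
||A||_2 = sqrt(32) ≈ 5.6569 (= sqrt(largest eigenvalue of A^T A))

||A||_2 = sigma_max(A) = sqrt(lambda_max(A^T A)). Form the symmetric matrix M = A^T A =
[[20, 12],
 [12, 20]].
Its characteristic polynomial (trace, determinant of M give the coefficients) is
  p(λ) = det(λ I - M) = λ^2 - 40λ + 256.
For λ^2 - 40λ + 256 the discriminant is 576. It is a perfect square (24^2), so the roots are rational: λ = (40 ± 24)/2 = 32, 8.
So the eigenvalues of A^T A are ≈ 8, 32 (all ≥ 0, as they must be for A^T A). The largest is λ_max = 32, hence ||A||_2 = sqrt(λ_max) = sqrt(32) ≈ 5.6569.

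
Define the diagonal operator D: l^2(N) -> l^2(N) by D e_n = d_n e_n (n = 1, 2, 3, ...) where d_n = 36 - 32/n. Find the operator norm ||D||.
||D|| = 36

For a diagonal operator on l^2 with entries d_n, ||D|| = sup_n |d_n|. Here d_1 = 4, d_2 = 20, ..., and d_n = 36 - 32/n increases monotonically toward 36. All terms lie in [4, 36), so |d_n| = d_n and the supremum is the limit 36, which is not attained by any individual d_n. Hence ||D|| = 36.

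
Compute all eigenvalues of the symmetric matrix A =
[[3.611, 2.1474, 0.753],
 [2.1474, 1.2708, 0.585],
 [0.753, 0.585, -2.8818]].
sigma(A) ≈ {-3, 0, 5}

A is real symmetric, so its spectrum consists of real eigenvalues. Expanding the characteristic polynomial of the displayed matrix gives
  det(λ I - A) = p(λ) = λ^3 + (-2)λ^2 + (-15)λ + (0).
Solving p(λ) = 0 yields eigenvalues ≈ -3, 0, 5. (A is shown rounded to 4 decimals, so these recover the underlying integer eigenvalues to within that precision.)
Verification: the trace of A = 2 equals the sum of eigenvalues 2, and det(A) ≈ 0.0003 matches the eigenvalue product 0.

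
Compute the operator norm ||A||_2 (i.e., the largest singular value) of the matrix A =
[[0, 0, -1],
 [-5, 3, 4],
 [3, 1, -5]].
||A||_2 ≈ 8.7113 (= sqrt(largest eigenvalue of A^T A))

||A||_2 = sigma_max(A) = sqrt(lambda_max(A^T A)). Form the symmetric matrix M = A^T A =
[[34, -12, -35],
 [-12, 10, 7],
 [-35, 7, 42]].
Its characteristic polynomial (trace, sum of principal 2x2 minors, determinant of M give the coefficients) is
  p(λ) = det(λ I - M) = λ^3 - 86λ^2 + 770λ - 196.
No integer candidate from the rational root theorem (±divisors of 196) is a root, so the roots are irrational. The cubic discriminant is Δ = 2292875424 > 0, so there are three distinct real roots. p(0) = -196 and p(1) = 489 have opposite signs, so a root lies in (0, 1); Newton's method refines it to λ ≈ 0.2622. p(9) = 497 and p(10) = -96 have opposite signs, so a root lies in (9, 10); Newton's method refines it to λ ≈ 9.8504. p(75) = -4321 and p(76) = 564 have opposite signs, so a root lies in (75, 76); Newton's method refines it to λ ≈ 75.8874. Check (Vieta): the three roots sum to 86, matching tr M = 86.
So the eigenvalues of A^T A are ≈ 0.2622, 9.8504, 75.8874 (all ≥ 0, as they must be for A^T A). The largest is λ_max ≈ 75.8874, hence ||A||_2 = sqrt(λ_max) ≈ 8.7113.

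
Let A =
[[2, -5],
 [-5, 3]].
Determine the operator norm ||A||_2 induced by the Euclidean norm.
||A||_2 = sqrt((63 + sqrt(2525))/2) ≈ 7.5249 (= sqrt(largest eigenvalue of A^T A))

||A||_2 = sigma_max(A) = sqrt(lambda_max(A^T A)). Form the symmetric matrix M = A^T A =
[[29, -25],
 [-25, 34]].
Its characteristic polynomial (trace, determinant of M give the coefficients) is
  p(λ) = det(λ I - M) = λ^2 - 63λ + 361.
For λ^2 - 63λ + 361 the discriminant is 2525. It is nonnegative but not a perfect square, so the roots are real and irrational: λ = (63 ± sqrt(2525))/2 ≈ 56.6247, 6.3753.
So the eigenvalues of A^T A are ≈ 6.3753, 56.6247 (all ≥ 0, as they must be for A^T A). The largest is λ_max = (63 + sqrt(2525))/2 ≈ 56.6247, hence ||A||_2 = sqrt(λ_max) = sqrt((63 + sqrt(2525))/2) ≈ 7.5249.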